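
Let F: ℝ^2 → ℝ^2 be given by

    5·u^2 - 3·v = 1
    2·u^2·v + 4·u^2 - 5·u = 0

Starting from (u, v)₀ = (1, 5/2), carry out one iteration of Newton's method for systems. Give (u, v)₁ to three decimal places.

At (1, 5/2): F = (-3.500, 4.000).
Jacobian J = [[10·u, -3], [4·u·v + 8·u - 5, 2·u^2]].
At the point, J = [[10.000, -3.000], [13.000, 2.000]] (det J = 59.000).
Solving J·Δ = −F gives Δ = (-0.085, -1.449).
Then the next iterate is (u, v)₁ = (0.915, 1.051).

(0.915, 1.051)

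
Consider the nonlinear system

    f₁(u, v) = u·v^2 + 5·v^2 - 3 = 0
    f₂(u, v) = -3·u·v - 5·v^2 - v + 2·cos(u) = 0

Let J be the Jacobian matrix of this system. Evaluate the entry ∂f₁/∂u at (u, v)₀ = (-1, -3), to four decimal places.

9.0000

∂f₁/∂u = v^2.
At (-1, -3) this is 9.0000.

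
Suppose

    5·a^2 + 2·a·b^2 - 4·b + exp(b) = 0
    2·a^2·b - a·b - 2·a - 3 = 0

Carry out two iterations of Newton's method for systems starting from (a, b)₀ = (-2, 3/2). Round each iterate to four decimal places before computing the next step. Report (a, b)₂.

(-0.7990, 0.9992)

At (-2, 3/2): F = (9.481689, 16.0000).
Jacobian J = [[10·a + 2·b^2, 4·a·b + exp(b) - 4], [4·a·b - b - 2, 2·a^2 - a]].
At the point, J = [[-15.5000, -11.518311], [-15.5000, 10.0000]] (det J = -333.533819).
Solving J·Δ = −F gives Δ = (0.8368, -0.3029).
Then the next iterate is (a, b)₁ = (-1.1632, 1.1971).
Round to (-1.1632, 1.1971) and repeat: F = (1.953430, 3.958301), J = [[-8.765903, -6.259364], [-8.766967, 3.869268]].
Δ = (0.3642, -0.1979), so (a, b)₂ = (-0.7990, 0.9992).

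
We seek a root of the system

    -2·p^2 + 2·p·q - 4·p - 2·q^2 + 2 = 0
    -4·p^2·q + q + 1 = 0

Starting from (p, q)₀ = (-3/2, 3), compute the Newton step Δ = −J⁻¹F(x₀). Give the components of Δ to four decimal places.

(0.3298, -1.3908)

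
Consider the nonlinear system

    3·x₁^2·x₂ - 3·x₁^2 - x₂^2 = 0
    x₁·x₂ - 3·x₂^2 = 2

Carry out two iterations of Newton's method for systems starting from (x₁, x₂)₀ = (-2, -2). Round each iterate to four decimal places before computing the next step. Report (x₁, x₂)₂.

At (-2, -2): F = (-40.0000, -10.0000).
Jacobian J = [[6·x₁·x₂ - 6·x₁, 3·x₁^2 - 2·x₂], [x₂, x₁ - 6·x₂]].
At the point, J = [[36.0000, 16.0000], [-2.0000, 10.0000]] (det J = 392.0000).
Solving J·Δ = −F gives Δ = (0.6122, 1.1224).
Then the next iterate is (x₁, x₂)₁ = (-1.3878, -0.8776).
Round to (-1.3878, -0.8776) and repeat: F = (-11.618892, -3.092612), J = [[15.634400, 7.533167], [-0.8776, 3.8778]].
Δ = (0.3236, 0.8708), so (x₁, x₂)₂ = (-1.0642, -0.0068).

(-1.0642, -0.0068)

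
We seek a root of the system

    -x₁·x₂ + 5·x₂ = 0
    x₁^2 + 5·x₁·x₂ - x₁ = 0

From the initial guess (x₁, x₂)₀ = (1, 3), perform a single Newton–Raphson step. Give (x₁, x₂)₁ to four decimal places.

(1.0000, 0.0000)

At (1, 3): F = (12.0000, 15.0000).
Jacobian J = [[-x₂, -x₁ + 5], [2·x₁ + 5·x₂ - 1, 5·x₁]].
At the point, J = [[-3.0000, 4.0000], [16.0000, 5.0000]] (det J = -79.0000).
Solving J·Δ = −F gives Δ = (0.0000, -3.0000).
Then the next iterate is (x₁, x₂)₁ = (1.0000, 0.0000).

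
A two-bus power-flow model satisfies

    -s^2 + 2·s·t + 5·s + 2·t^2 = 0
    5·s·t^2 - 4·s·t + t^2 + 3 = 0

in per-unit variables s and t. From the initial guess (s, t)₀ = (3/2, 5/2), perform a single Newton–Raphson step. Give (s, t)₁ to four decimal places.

At (3/2, 5/2): F = (25.2500, 41.1250).
Jacobian J = [[-2·s + 2·t + 5, 2·s + 4·t], [5·t^2 - 4·t, 10·s·t - 4·s + 2·t]].
At the point, J = [[7.0000, 13.0000], [21.2500, 36.5000]] (det J = -20.7500).
Solving J·Δ = −F gives Δ = (18.6506, -11.9849).
Then the next iterate is (s, t)₁ = (20.1506, -9.4849).

(20.1506, -9.4849)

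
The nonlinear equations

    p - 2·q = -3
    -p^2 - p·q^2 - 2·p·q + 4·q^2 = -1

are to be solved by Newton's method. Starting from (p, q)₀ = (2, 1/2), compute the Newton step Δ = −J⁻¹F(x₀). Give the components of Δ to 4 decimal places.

(-1.3600, 1.3200)

At (2, 1/2): F = (4.0000, -4.5000).
Jacobian J = [[1, -2], [-2·p - q^2 - 2·q, -2·p·q - 2·p + 8·q]].
At the point, J = [[1.0000, -2.0000], [-5.2500, -2.0000]] (det J = -12.5000).
Solving J·Δ = −F gives Δ = (-1.3600, 1.3200).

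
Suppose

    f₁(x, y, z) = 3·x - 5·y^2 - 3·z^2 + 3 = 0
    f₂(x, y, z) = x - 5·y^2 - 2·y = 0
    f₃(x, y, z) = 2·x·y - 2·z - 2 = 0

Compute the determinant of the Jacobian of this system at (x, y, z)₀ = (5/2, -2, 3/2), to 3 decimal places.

-761.000

J = [[3, -10·y, -6·z], [1, -10·y - 2, 0], [2·y, 2·x, -2]].
At the point, J = [[3.000, 20.000, -9.000], [1.000, 18.000, 0.000], [-4.000, 5.000, -2.000]].
det J = -761.000.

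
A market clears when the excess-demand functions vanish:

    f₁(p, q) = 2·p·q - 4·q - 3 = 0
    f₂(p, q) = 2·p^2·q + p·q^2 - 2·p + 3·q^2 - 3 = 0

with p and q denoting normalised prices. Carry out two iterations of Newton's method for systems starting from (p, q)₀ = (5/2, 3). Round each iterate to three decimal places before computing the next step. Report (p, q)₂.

(4.394, -0.056)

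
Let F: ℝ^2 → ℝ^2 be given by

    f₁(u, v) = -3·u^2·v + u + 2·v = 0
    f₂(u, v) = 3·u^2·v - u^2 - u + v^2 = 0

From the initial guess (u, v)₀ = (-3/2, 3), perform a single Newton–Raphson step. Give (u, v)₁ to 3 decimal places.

(-1.225, 1.303)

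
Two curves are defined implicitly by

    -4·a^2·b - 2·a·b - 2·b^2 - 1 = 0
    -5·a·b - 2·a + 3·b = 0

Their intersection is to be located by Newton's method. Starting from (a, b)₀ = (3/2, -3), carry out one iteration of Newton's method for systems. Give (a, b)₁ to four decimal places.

(1.0952, -1.8360)

At (3/2, -3): F = (17.0000, 10.5000).
Jacobian J = [[-8·a·b - 2·b, -4·a^2 - 2·a - 4·b], [-5·b - 2, -5·a + 3]].
At the point, J = [[42.0000, 0.0000], [13.0000, -4.5000]] (det J = -189.0000).
Solving J·Δ = −F gives Δ = (-0.4048, 1.1640).
Then the next iterate is (a, b)₁ = (1.0952, -1.8360).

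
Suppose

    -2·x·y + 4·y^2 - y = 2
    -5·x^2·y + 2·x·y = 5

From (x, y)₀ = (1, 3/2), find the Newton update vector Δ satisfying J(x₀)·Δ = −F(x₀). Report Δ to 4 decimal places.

(-0.6667, -0.5000)

At (1, 3/2): F = (2.5000, -9.5000).
Jacobian J = [[-2·y, -2·x + 8·y - 1], [-10·x·y + 2·y, -5·x^2 + 2·x]].
At the point, J = [[-3.0000, 9.0000], [-12.0000, -3.0000]] (det J = 117.0000).
Solving J·Δ = −F gives Δ = (-0.6667, -0.5000).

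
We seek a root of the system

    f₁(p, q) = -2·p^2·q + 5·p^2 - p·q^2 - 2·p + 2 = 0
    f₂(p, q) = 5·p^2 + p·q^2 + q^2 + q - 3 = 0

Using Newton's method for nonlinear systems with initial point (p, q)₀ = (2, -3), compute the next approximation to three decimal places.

(1.155, -2.030)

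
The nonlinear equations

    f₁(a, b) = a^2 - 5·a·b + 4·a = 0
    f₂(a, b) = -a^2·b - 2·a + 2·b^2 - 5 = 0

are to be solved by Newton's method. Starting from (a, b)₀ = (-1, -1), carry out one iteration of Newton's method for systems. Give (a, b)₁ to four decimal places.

(1.6667, -3.1333)

At (-1, -1): F = (-8.0000, 0.0000).
Jacobian J = [[2·a - 5·b + 4, -5·a], [-2·a·b - 2, -a^2 + 4·b]].
At the point, J = [[7.0000, 5.0000], [-4.0000, -5.0000]] (det J = -15.0000).
Solving J·Δ = −F gives Δ = (2.6667, -2.1333).
Then the next iterate is (a, b)₁ = (1.6667, -3.1333).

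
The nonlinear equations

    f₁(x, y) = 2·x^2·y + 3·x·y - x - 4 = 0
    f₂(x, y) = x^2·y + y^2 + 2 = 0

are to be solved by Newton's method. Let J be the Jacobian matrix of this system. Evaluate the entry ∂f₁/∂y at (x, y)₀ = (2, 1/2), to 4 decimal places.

∂f₁/∂y = 2·x^2 + 3·x.
At (2, 1/2) this is 14.0000.

14.0000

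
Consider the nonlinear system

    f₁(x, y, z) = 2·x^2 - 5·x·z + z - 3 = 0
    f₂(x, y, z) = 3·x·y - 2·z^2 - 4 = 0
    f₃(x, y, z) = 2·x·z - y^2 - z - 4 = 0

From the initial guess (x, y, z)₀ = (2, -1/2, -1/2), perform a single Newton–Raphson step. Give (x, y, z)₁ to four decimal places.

At (2, -1/2, -1/2): F = (9.5000, -7.5000, -5.7500).
Jacobian J = [[4·x - 5·z, 0, -5·x + 1], [3·y, 3·x, -4·z], [2·z, -2·y, 2·x - 1]].
At the point, J = [[10.5000, 0.0000, -9.0000], [-1.5000, 6.0000, 2.0000], [-1.0000, 1.0000, 3.0000]] (det J = 127.5000).
Solving J·Δ = −F gives Δ = (0.7137, 0.7990, 1.8882).
Then the next iterate is (x, y, z)₁ = (2.7137, 0.2990, 1.3882).

(2.7137, 0.2990, 1.3882)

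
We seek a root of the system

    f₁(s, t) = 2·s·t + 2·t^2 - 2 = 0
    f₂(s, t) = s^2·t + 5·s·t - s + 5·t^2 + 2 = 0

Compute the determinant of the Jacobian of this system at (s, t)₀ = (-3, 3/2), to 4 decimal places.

27.0000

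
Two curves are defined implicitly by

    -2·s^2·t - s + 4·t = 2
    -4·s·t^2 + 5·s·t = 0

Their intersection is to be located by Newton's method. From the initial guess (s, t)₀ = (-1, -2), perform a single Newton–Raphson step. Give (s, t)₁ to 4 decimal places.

(-1.2199, -0.4896)

At (-1, -2): F = (-5.0000, 26.0000).
Jacobian J = [[-4·s·t - 1, -2·s^2 + 4], [-4·t^2 + 5·t, -8·s·t + 5·s]].
At the point, J = [[-9.0000, 2.0000], [-26.0000, -21.0000]] (det J = 241.0000).
Solving J·Δ = −F gives Δ = (-0.2199, 1.5104).
Then the next iterate is (s, t)₁ = (-1.2199, -0.4896).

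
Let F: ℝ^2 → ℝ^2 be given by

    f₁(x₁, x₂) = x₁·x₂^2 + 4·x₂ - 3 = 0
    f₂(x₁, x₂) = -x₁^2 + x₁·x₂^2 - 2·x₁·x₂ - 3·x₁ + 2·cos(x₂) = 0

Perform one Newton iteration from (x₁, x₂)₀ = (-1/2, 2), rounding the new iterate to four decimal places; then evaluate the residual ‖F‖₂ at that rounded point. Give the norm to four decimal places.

At (-1/2, 2): F = (3.0000, 0.417706).
Jacobian J = [[x₂^2, 2·x₁·x₂ + 4], [-2·x₁ + x₂^2 - 2·x₂ - 3, 2·x₁·x₂ - 2·x₁ - 2·sin(x₂)]].
At the point, J = [[4.0000, 2.0000], [-2.0000, -2.818595]] (det J = -7.274379).
Solving J·Δ = −F gives Δ = (-1.2772, 1.0545).
Then the next iterate is (x₁, x₂)₁ = (-1.7772, 3.0545).
Re-evaluating at (-1.7772, 3.0545): F = (-7.363223, -5.543568), so ‖F‖₂ = 9.2167.

9.2167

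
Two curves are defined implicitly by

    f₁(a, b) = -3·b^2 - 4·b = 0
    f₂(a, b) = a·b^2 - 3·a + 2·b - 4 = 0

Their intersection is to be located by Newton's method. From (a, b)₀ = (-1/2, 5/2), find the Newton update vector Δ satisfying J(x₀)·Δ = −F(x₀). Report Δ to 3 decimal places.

At (-1/2, 5/2): F = (-28.750, -0.625).
Jacobian J = [[0, -6·b - 4], [b^2 - 3, 2·a·b + 2]].
At the point, J = [[0.000, -19.000], [3.250, -0.500]] (det J = 61.750).
Solving J·Δ = −F gives Δ = (-0.040, -1.513).

(-0.040, -1.513)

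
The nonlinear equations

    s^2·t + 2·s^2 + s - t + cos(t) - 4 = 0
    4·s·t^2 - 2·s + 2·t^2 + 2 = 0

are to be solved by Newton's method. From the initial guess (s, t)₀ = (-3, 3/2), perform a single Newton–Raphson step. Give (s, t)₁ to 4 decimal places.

At (-3, 3/2): F = (23.070737, -14.5000).
Jacobian J = [[2·s·t + 4·s + 1, s^2 - sin(t) - 1], [4·t^2 - 2, 8·s·t + 4·t]].
At the point, J = [[-20.0000, 7.002505], [7.0000, -30.0000]] (det J = 550.982465).
Solving J·Δ = −F gives Δ = (1.0719, -0.2332).
Then the next iterate is (s, t)₁ = (-1.9281, 1.2668).

(-1.9281, 1.2668)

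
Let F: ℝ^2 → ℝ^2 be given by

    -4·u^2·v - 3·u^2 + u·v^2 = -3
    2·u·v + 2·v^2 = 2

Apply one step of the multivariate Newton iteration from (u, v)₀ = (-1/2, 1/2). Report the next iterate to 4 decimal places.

At (-1/2, 1/2): F = (1.6250, -2.0000).
Jacobian J = [[-8·u·v - 6·u + v^2, -4·u^2 + 2·u·v], [2·v, 2·u + 4·v]].
At the point, J = [[5.2500, -1.5000], [1.0000, 1.0000]] (det J = 6.7500).
Solving J·Δ = −F gives Δ = (0.2037, 1.7963).
Then the next iterate is (u, v)₁ = (-0.2963, 2.2963).

(-0.2963, 2.2963)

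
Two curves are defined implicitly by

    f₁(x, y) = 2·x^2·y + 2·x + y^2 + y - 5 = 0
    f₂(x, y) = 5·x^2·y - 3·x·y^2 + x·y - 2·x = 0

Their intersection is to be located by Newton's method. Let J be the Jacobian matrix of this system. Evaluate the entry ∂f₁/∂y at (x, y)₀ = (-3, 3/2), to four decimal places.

∂f₁/∂y = 2·x^2 + 2·y + 1.
At (-3, 3/2) this is 22.0000.

22.0000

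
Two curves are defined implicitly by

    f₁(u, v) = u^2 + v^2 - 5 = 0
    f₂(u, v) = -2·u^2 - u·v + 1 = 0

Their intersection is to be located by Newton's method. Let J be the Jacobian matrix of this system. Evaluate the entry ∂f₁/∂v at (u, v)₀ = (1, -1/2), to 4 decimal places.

∂f₁/∂v = 2·v.
At (1, -1/2) this is -1.0000.

-1.0000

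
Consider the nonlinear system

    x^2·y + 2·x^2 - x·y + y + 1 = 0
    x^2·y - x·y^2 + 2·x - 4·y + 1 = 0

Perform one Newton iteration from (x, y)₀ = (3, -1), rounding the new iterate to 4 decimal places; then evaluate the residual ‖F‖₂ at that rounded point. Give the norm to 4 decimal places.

At (3, -1): F = (12.0000, -1.0000).
Jacobian J = [[2·x·y + 4·x - y, x^2 - x + 1], [2·x·y - y^2 + 2, x^2 - 2·x·y - 4]].
At the point, J = [[7.0000, 7.0000], [-5.0000, 11.0000]] (det J = 112.0000).
Solving J·Δ = −F gives Δ = (-1.2411, -0.4732).
Then the next iterate is (x, y)₁ = (1.7589, -1.4732).
Re-evaluating at (1.7589, -1.4732): F = (3.747788, 2.035545), so ‖F‖₂ = 4.2649.

4.2649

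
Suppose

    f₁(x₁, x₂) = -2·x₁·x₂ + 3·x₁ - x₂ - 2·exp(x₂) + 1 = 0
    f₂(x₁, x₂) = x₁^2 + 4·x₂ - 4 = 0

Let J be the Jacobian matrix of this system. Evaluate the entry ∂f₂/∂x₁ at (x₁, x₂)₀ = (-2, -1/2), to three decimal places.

∂f₂/∂x₁ = 2·x₁.
At (-2, -1/2) this is -4.000.

-4.000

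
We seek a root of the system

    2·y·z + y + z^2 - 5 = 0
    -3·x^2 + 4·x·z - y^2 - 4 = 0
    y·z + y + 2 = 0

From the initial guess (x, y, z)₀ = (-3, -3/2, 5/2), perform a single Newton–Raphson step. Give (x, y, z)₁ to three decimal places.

At (-3, -3/2, 5/2): F = (-7.750, -63.250, -3.250).
Jacobian J = [[0, 2·z + 1, 2·y + 2·z], [-6·x + 4·z, -2·y, 4·x], [0, z + 1, y]].
At the point, J = [[0.000, 6.000, 2.000], [28.000, 3.000, -12.000], [0.000, 3.500, -1.500]] (det J = 448.000).
Solving J·Δ = −F gives Δ = (2.342, 1.133, 0.477).
Then the next iterate is (x, y, z)₁ = (-0.658, -0.367, 2.977).

(-0.658, -0.367, 2.977)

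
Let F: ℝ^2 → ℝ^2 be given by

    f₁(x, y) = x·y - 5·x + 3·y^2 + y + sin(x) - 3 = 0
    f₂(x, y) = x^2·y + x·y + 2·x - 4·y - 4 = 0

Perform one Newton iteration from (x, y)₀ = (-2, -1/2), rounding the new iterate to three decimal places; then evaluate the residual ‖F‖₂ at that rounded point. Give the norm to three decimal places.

At (-2, -1/2): F = (7.34070, -7.000).
Jacobian J = [[y + cos(x) - 5, x + 6·y + 1], [2·x·y + y + 2, x^2 + x - 4]].
At the point, J = [[-5.91615, -4.000], [3.500, -2.000]] (det J = 25.83229).
Solving J·Δ = −F gives Δ = (1.652, -0.609).
Then the next iterate is (x, y)₁ = (-0.348, -1.109).
Re-evaluating at (-0.348, -1.109): F = (1.36556, -0.00837), so ‖F‖₂ = 1.366.

1.366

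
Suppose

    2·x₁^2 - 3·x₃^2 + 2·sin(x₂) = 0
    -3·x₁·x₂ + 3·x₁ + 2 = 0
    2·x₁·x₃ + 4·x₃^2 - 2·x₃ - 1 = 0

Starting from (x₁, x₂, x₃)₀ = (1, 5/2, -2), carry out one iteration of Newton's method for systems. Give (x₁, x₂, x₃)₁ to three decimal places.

At (1, 5/2, -2): F = (-8.80306, -2.500, 15.000).
Jacobian J = [[4·x₁, 2·cos(x₂), -6·x₃], [-3·x₂ + 3, -3·x₁, 0], [2·x₃, 0, 2·x₁ + 8·x₃ - 2]].
At the point, J = [[4.000, -1.60229, 12.000], [-4.500, -3.000, 0.000], [-4.000, 0.000, -16.000]] (det J = 163.36468).
Solving J·Δ = −F gives Δ = (-1.111, 0.834, 1.215).
Then the next iterate is (x₁, x₂, x₃)₁ = (-0.111, 3.334, -0.785).

(-0.111, 3.334, -0.785)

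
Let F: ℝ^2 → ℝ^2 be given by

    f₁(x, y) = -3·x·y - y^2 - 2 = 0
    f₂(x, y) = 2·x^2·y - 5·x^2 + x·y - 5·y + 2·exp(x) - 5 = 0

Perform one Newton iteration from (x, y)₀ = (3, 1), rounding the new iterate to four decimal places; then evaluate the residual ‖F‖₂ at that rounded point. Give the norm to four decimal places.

At (3, 1): F = (-12.0000, 6.171074).
Jacobian J = [[-3·y, -3·x - 2·y], [4·x·y - 10·x + y + 2·exp(x), 2·x^2 + x - 5]].
At the point, J = [[-3.0000, -11.0000], [23.171074, 16.0000]] (det J = 206.881812).
Solving J·Δ = −F gives Δ = (0.5999, -1.2545).
Then the next iterate is (x, y)₁ = (3.5999, -0.2545).
Re-evaluating at (3.5999, -0.2545): F = (0.683753, -2.847199), so ‖F‖₂ = 2.9281.

2.9281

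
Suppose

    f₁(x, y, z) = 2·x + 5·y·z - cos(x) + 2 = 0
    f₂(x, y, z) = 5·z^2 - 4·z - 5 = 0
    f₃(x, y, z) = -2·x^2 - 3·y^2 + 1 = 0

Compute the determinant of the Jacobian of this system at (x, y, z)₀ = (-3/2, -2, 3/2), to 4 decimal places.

J = [[sin(x) + 2, 5·z, 5·y], [0, 0, 10·z - 4], [-4·x, -6·y, 0]].
At the point, J = [[1.002505, 7.5000, -10.0000], [0.0000, 0.0000, 11.0000], [6.0000, 12.0000, 0.0000]].
det J = 362.6693.

362.6693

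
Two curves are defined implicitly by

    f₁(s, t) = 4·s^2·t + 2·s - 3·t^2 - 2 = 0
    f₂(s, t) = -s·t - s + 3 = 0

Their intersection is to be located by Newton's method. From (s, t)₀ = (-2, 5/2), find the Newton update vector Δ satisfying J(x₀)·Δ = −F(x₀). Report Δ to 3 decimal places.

(0.283, -4.505)

At (-2, 5/2): F = (15.250, 10.000).
Jacobian J = [[8·s·t + 2, 4·s^2 - 6·t], [-t - 1, -s]].
At the point, J = [[-38.000, 1.000], [-3.500, 2.000]] (det J = -72.500).
Solving J·Δ = −F gives Δ = (0.283, -4.505).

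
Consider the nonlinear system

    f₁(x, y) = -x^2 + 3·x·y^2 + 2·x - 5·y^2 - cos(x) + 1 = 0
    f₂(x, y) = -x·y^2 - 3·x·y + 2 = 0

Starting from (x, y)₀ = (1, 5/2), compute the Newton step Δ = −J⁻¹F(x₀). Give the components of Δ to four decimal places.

At (1, 5/2): F = (-11.040302, -11.7500).
Jacobian J = [[-2·x + 3·y^2 + sin(x) + 2, 6·x·y - 10·y], [-y^2 - 3·y, -2·x·y - 3·x]].
At the point, J = [[19.591471, -10.0000], [-13.7500, -8.0000]] (det J = -294.231768).
Solving J·Δ = −F gives Δ = (-0.0992, -1.2983).

(-0.0992, -1.2983)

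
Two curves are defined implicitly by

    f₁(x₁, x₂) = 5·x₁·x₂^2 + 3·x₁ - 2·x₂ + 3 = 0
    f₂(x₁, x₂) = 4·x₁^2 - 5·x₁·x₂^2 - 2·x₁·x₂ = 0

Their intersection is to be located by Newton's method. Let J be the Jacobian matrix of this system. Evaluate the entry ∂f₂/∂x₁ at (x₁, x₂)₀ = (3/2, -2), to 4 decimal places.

-4.0000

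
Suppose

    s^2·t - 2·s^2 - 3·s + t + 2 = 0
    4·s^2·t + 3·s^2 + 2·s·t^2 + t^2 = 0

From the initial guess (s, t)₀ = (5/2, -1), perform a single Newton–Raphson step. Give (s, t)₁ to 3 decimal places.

(0.962, -1.336)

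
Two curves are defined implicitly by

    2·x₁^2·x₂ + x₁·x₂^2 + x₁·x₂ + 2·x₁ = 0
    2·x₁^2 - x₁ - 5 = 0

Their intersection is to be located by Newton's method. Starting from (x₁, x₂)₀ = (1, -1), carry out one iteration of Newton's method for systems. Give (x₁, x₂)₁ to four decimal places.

(2.3333, 1.6667)

At (1, -1): F = (0.0000, -4.0000).
Jacobian J = [[4·x₁·x₂ + x₂^2 + x₂ + 2, 2·x₁^2 + 2·x₁·x₂ + x₁], [4·x₁ - 1, 0]].
At the point, J = [[-2.0000, 1.0000], [3.0000, 0.0000]] (det J = -3.0000).
Solving J·Δ = −F gives Δ = (1.3333, 2.6667).
Then the next iterate is (x₁, x₂)₁ = (2.3333, 1.6667).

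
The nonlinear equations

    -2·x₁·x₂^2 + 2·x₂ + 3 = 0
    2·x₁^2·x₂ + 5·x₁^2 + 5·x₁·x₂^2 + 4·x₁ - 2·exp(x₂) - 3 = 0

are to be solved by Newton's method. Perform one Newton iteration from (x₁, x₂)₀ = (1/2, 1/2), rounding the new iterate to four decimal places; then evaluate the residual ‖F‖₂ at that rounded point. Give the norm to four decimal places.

33.2194

At (1/2, 1/2): F = (3.7500, -2.172443).
Jacobian J = [[-2·x₂^2, -4·x₁·x₂ + 2], [4·x₁·x₂ + 10·x₁ + 5·x₂^2 + 4, 2·x₁^2 + 10·x₁·x₂ - 2·exp(x₂)]].
At the point, J = [[-0.5000, 1.0000], [11.2500, -0.297443]] (det J = -11.101279).
Solving J·Δ = −F gives Δ = (0.0952, -3.7024).
Then the next iterate is (x₁, x₂)₁ = (0.5952, -3.2024).
Re-evaluating at (0.5952, -3.2024): F = (-15.612787, 29.321771), so ‖F‖₂ = 33.2194.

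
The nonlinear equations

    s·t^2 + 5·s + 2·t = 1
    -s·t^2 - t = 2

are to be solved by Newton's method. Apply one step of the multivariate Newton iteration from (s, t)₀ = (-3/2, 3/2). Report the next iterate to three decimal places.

(0.089, 2.557)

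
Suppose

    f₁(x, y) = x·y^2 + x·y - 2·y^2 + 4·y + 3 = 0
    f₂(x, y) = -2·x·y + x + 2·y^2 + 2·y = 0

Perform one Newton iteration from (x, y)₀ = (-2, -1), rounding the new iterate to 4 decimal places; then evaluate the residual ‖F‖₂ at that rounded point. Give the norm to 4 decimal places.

At (-2, -1): F = (-3.0000, -6.0000).
Jacobian J = [[y^2 + y, 2·x·y + x - 4·y + 4], [-2·y + 1, -2·x + 4·y + 2]].
At the point, J = [[0.0000, 10.0000], [3.0000, 2.0000]] (det J = -30.0000).
Solving J·Δ = −F gives Δ = (1.8000, 0.3000).
Then the next iterate is (x, y)₁ = (-0.2000, -0.7000).
Re-evaluating at (-0.2000, -0.7000): F = (-0.7380, -0.9000), so ‖F‖₂ = 1.1639.

1.1639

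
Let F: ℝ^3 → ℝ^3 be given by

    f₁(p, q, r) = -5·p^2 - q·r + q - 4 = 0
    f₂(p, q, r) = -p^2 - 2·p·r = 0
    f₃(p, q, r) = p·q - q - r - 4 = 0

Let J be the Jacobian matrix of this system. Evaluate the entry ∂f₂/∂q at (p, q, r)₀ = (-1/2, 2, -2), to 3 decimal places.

0.000

∂f₂/∂q = 0.
At (-1/2, 2, -2) this is 0.000.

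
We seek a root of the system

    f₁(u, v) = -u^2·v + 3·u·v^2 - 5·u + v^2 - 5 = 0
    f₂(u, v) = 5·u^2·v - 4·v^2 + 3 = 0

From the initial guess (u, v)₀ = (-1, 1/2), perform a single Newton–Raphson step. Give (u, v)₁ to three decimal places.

At (-1, 1/2): F = (-1.000, 4.500).
Jacobian J = [[-2·u·v + 3·v^2 - 5, -u^2 + 6·u·v + 2·v], [10·u·v, 5·u^2 - 8·v]].
At the point, J = [[-3.250, -3.000], [-5.000, 1.000]] (det J = -18.250).
Solving J·Δ = −F gives Δ = (0.685, -1.075).
Then the next iterate is (u, v)₁ = (-0.315, -0.575).

(-0.315, -0.575)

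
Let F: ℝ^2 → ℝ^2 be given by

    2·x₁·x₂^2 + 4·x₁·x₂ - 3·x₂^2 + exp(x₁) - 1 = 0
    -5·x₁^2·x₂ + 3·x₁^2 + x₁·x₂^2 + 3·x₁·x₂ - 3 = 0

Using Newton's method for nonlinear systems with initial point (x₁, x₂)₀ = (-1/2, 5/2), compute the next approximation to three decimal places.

At (-1/2, 5/2): F = (-30.39347, -12.250).
Jacobian J = [[2·x₂^2 + 4·x₂ + exp(x₁), 4·x₁·x₂ + 4·x₁ - 6·x₂], [-10·x₁·x₂ + 6·x₁ + x₂^2 + 3·x₂, -5·x₁^2 + 2·x₁·x₂ + 3·x₁]].
At the point, J = [[23.10653, -22.000], [23.250, -5.250]] (det J = 390.19071).
Solving J·Δ = −F gives Δ = (0.282, -1.086).
Then the next iterate is (x₁, x₂)₁ = (-0.218, 1.414).

(-0.218, 1.414)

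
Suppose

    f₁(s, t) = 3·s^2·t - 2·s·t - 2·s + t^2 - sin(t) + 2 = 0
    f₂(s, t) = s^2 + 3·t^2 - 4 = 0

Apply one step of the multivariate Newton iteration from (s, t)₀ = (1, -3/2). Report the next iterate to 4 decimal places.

(1.1046, -1.0601)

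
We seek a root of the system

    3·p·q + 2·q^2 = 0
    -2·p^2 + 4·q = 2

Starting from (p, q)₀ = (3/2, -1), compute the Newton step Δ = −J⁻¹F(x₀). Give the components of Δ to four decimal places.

(-0.5278, 1.8333)

At (3/2, -1): F = (-2.5000, -10.5000).
Jacobian J = [[3·q, 3·p + 4·q], [-4·p, 4]].
At the point, J = [[-3.0000, 0.5000], [-6.0000, 4.0000]] (det J = -9.0000).
Solving J·Δ = −F gives Δ = (-0.5278, 1.8333).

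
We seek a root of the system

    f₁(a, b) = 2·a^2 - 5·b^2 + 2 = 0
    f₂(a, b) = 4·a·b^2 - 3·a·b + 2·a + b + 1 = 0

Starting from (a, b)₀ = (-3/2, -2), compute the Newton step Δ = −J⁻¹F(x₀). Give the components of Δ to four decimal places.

At (-3/2, -2): F = (-13.5000, -37.0000).
Jacobian J = [[4·a, -10·b], [4·b^2 - 3·b + 2, 8·a·b - 3·a + 1]].
At the point, J = [[-6.0000, 20.0000], [24.0000, 29.5000]] (det J = -657.0000).
Solving J·Δ = −F gives Δ = (0.5202, 0.8311).

(0.5202, 0.8311)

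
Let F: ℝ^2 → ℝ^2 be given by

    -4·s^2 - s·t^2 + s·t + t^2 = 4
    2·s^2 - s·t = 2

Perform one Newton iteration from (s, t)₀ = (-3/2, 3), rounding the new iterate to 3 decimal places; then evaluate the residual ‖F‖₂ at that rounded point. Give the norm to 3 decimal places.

1.831

At (-3/2, 3): F = (5.000, 7.000).
Jacobian J = [[-8·s - t^2 + t, -2·s·t + s + 2·t], [4·s - t, -s]].
At the point, J = [[6.000, 13.500], [-9.000, 1.500]] (det J = 130.500).
Solving J·Δ = −F gives Δ = (0.667, -0.667).
Then the next iterate is (s, t)₁ = (-0.833, 2.333).
Re-evaluating at (-0.833, 2.333): F = (1.25787, 1.33117), so ‖F‖₂ = 1.831.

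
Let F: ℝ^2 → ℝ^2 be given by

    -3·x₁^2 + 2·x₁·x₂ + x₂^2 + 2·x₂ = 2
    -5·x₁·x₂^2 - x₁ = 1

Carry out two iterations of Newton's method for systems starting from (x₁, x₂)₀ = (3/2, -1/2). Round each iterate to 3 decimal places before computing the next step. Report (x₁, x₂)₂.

(1.360, 2.230)

At (3/2, -1/2): F = (-11.000, -4.375).
Jacobian J = [[-6·x₁ + 2·x₂, 2·x₁ + 2·x₂ + 2], [-5·x₂^2 - 1, -10·x₁·x₂]].
At the point, J = [[-10.000, 4.000], [-2.250, 7.500]] (det J = -66.000).
Solving J·Δ = −F gives Δ = (-0.985, 0.288).
Then the next iterate is (x₁, x₂)₁ = (0.515, -0.212).
Round to (0.515, -0.212) and repeat: F = (-3.39309, -1.63073), J = [[-3.514, 2.606], [-1.22472, 1.09180]].
Δ = (0.845, 2.442), so (x₁, x₂)₂ = (1.360, 2.230).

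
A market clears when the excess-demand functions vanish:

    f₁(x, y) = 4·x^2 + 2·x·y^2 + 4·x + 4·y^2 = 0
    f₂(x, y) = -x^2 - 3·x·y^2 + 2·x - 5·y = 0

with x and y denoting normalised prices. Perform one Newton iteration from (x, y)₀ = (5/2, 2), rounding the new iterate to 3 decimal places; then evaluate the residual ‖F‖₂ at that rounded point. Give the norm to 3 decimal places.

At (5/2, 2): F = (71.000, -41.250).
Jacobian J = [[8·x + 2·y^2 + 4, 4·x·y + 8·y], [-2·x - 3·y^2 + 2, -6·x·y - 5]].
At the point, J = [[32.000, 36.000], [-15.000, -35.000]] (det J = -580.000).
Solving J·Δ = −F gives Δ = (-1.724, -0.440).
Then the next iterate is (x, y)₁ = (0.776, 1.560).
Re-evaluating at (0.776, 1.560): F = (19.02405, -12.51560), so ‖F‖₂ = 22.772.

22.772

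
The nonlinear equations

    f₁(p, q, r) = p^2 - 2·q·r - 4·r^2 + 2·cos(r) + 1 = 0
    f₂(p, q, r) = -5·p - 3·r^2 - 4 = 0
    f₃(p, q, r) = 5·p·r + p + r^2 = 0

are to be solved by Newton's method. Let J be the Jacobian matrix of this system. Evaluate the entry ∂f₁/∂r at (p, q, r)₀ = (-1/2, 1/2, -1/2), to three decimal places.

∂f₁/∂r = -2·q - 8·r - 2·sin(r).
At (-1/2, 1/2, -1/2) this is 3.959.

3.959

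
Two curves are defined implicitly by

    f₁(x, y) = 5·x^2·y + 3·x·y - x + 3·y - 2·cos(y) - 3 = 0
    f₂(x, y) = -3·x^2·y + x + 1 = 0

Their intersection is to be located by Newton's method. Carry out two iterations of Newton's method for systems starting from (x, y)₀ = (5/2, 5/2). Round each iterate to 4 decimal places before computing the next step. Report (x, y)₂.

(2.2580, 0.1725)

At (5/2, 5/2): F = (100.477287, -43.3750).
Jacobian J = [[10·x·y + 3·y - 1, 5·x^2 + 3·x + 2·sin(y) + 3], [-6·x·y + 1, -3·x^2]].
At the point, J = [[69.0000, 42.946944], [-36.5000, -18.7500]] (det J = 273.813467).
Solving J·Δ = −F gives Δ = (0.0772, -2.4635).
Then the next iterate is (x, y)₁ = (2.5772, 0.0365).
Round to (2.5772, 0.0365) and repeat: F = (-5.972007, 2.849905), J = [[0.050178, 44.014383], [0.435593, -19.925880]].
Δ = (-0.3192, 0.1360), so (x, y)₂ = (2.2580, 0.1725).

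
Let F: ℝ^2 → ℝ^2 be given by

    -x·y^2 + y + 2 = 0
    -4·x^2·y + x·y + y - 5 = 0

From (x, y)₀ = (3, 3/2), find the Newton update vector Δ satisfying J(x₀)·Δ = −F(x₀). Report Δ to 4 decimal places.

At (3, 3/2): F = (-3.2500, -53.0000).
Jacobian J = [[-y^2, -2·x·y + 1], [-8·x·y + y, -4·x^2 + x + 1]].
At the point, J = [[-2.2500, -8.0000], [-34.5000, -32.0000]] (det J = -204.0000).
Solving J·Δ = −F gives Δ = (-1.5686, 0.0349).

(-1.5686, 0.0349)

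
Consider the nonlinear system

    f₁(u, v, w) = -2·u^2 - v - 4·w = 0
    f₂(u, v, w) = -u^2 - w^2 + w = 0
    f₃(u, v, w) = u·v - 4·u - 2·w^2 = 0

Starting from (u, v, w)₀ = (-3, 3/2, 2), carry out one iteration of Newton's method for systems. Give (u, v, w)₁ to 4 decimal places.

(-0.7923, -2.5027, 2.7486)

At (-3, 3/2, 2): F = (-27.5000, -11.0000, -0.5000).
Jacobian J = [[-4·u, -1, -4], [-2·u, 0, -2·w + 1], [v - 4, u, -4·w]].
At the point, J = [[12.0000, -1.0000, -4.0000], [6.0000, 0.0000, -3.0000], [-2.5000, -3.0000, -8.0000]] (det J = -91.5000).
Solving J·Δ = −F gives Δ = (2.2077, -4.0027, 0.7486).
Then the next iterate is (u, v, w)₁ = (-0.7923, -2.5027, 2.7486).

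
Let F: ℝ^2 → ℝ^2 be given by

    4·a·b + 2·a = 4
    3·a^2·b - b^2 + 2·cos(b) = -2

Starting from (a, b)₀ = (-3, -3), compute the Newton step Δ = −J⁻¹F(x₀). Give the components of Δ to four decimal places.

(0.6803, 1.5997)

At (-3, -3): F = (26.0000, -89.979985).
Jacobian J = [[4·b + 2, 4·a], [6·a·b, 3·a^2 - 2·b - 2·sin(b)]].
At the point, J = [[-10.0000, -12.0000], [54.0000, 33.282240]] (det J = 315.177600).
Solving J·Δ = −F gives Δ = (0.6803, 1.5997).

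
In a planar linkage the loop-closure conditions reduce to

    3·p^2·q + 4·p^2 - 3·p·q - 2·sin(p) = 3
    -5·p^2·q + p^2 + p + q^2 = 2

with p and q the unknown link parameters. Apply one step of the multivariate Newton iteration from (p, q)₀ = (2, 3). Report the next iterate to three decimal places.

(1.554, 1.395)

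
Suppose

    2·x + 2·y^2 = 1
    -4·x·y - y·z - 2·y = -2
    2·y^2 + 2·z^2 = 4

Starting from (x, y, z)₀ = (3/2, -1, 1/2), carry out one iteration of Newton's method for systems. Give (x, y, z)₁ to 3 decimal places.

(-4.833, -3.167, -3.083)

At (3/2, -1, 1/2): F = (4.000, 10.500, -1.500).
Jacobian J = [[2, 4·y, 0], [-4·y, -4·x - z - 2, -y], [0, 4·y, 4·z]].
At the point, J = [[2.000, -4.000, 0.000], [4.000, -8.500, 1.000], [0.000, -4.000, 2.000]] (det J = 6.000).
Solving J·Δ = −F gives Δ = (-6.333, -2.167, -3.583).
Then the next iterate is (x, y, z)₁ = (-4.833, -3.167, -3.083).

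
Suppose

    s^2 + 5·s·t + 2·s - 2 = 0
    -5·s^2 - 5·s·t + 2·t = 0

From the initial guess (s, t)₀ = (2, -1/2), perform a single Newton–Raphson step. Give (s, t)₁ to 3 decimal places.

(0.966, -0.238)

At (2, -1/2): F = (1.000, -16.000).
Jacobian J = [[2·s + 5·t + 2, 5·s], [-10·s - 5·t, -5·s + 2]].
At the point, J = [[3.500, 10.000], [-17.500, -8.000]] (det J = 147.000).
Solving J·Δ = −F gives Δ = (-1.034, 0.262).
Then the next iterate is (s, t)₁ = (0.966, -0.238).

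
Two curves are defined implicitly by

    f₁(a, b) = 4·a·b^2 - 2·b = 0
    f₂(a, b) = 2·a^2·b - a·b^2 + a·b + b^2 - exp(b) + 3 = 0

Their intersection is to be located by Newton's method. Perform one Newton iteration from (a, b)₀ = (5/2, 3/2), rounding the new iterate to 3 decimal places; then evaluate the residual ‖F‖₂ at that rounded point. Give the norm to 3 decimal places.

At (5/2, 3/2): F = (19.500, 17.64331).
Jacobian J = [[4·b^2, 8·a·b - 2], [4·a·b - b^2 + b, 2·a^2 - 2·a·b + a + 2·b - exp(b)]].
At the point, J = [[9.000, 28.000], [14.250, 6.01831]] (det J = -344.83520).
Solving J·Δ = −F gives Δ = (-1.092, -0.345).
Then the next iterate is (a, b)₁ = (1.408, 1.155).
Re-evaluating at (1.408, 1.155): F = (5.20323, 5.48743), so ‖F‖₂ = 7.562.

7.562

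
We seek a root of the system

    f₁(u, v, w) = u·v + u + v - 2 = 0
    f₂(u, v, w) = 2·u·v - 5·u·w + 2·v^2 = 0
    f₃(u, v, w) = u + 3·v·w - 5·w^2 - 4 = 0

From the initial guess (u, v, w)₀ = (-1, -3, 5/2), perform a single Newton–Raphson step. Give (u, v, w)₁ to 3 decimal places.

At (-1, -3, 5/2): F = (-3.000, 36.500, -58.750).
Jacobian J = [[v + 1, u + 1, 0], [2·v - 5·w, 2·u + 4·v, -5·u], [1, 3·w, 3·v - 10·w]].
At the point, J = [[-2.000, 0.000, 0.000], [-18.500, -14.000, 5.000], [1.000, 7.500, -34.000]] (det J = -877.000).
Solving J·Δ = −F gives Δ = (-1.500, 4.295, -0.825).
Then the next iterate is (u, v, w)₁ = (-2.500, 1.295, 1.675).

(-2.500, 1.295, 1.675)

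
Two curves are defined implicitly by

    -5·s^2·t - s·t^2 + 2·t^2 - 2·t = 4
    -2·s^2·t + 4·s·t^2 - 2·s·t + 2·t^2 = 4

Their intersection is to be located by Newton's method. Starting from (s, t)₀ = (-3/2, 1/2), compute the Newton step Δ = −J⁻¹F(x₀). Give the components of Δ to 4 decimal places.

(-0.2294, -1.1706)

At (-3/2, 1/2): F = (-9.7500, -5.7500).
Jacobian J = [[-10·s·t - t^2, -5·s^2 - 2·s·t + 4·t - 2], [-4·s·t + 4·t^2 - 2·t, -2·s^2 + 8·s·t - 2·s + 4·t]].
At the point, J = [[7.2500, -9.7500], [3.0000, -5.5000]] (det J = -10.6250).
Solving J·Δ = −F gives Δ = (-0.2294, -1.1706).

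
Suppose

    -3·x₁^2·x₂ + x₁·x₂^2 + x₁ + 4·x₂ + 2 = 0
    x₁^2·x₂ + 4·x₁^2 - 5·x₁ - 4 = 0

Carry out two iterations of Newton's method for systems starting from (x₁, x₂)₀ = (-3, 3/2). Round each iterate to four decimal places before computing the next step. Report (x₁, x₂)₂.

(-0.5951, 2.9838)

At (-3, 3/2): F = (-42.2500, 60.5000).
Jacobian J = [[-6·x₁·x₂ + x₂^2 + 1, -3·x₁^2 + 2·x₁·x₂ + 4], [2·x₁·x₂ + 8·x₁ - 5, x₁^2]].
At the point, J = [[30.2500, -32.0000], [-38.0000, 9.0000]] (det J = -943.7500).
Solving J·Δ = −F gives Δ = (1.6485, 0.2380).
Then the next iterate is (x₁, x₂)₁ = (-1.3515, 1.7380).
Round to (-1.3515, 1.7380) and repeat: F = (-6.005544, 13.238257), J = [[18.114086, -6.177471], [-20.509814, 1.826552]].
Δ = (0.7564, 1.2458), so (x₁, x₂)₂ = (-0.5951, 2.9838).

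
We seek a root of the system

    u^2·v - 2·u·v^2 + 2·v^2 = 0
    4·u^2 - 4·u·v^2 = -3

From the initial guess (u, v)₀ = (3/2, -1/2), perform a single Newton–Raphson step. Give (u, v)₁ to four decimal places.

(0.6126, -0.6230)

At (3/2, -1/2): F = (-1.3750, 10.5000).
Jacobian J = [[2·u·v - 2·v^2, u^2 - 4·u·v + 4·v], [8·u - 4·v^2, -8·u·v]].
At the point, J = [[-2.0000, 3.2500], [11.0000, 6.0000]] (det J = -47.7500).
Solving J·Δ = −F gives Δ = (-0.8874, -0.1230).
Then the next iterate is (u, v)₁ = (0.6126, -0.6230).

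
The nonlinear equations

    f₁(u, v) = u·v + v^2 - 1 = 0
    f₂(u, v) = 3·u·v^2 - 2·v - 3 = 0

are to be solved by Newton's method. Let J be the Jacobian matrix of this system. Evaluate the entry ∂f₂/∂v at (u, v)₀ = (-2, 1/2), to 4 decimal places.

-8.0000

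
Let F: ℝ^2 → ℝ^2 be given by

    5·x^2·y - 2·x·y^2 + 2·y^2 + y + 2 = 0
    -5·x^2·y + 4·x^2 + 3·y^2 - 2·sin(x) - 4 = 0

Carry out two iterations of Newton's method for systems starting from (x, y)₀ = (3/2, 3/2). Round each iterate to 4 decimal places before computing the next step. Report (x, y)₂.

(1.1766, -0.3695)

At (3/2, 3/2): F = (18.1250, -7.119990).
Jacobian J = [[10·x·y - 2·y^2, 5·x^2 - 4·x·y + 4·y + 1], [-10·x·y + 8·x - 2·cos(x), -5·x^2 + 6·y]].
At the point, J = [[18.0000, 9.2500], [-10.641474, -2.2500]] (det J = 57.933638).
Solving J·Δ = −F gives Δ = (-0.4329, -1.1171).
Then the next iterate is (x, y)₁ = (1.0671, 0.3829).
Round to (1.0671, 0.3829) and repeat: F = (4.543270, -2.937008), J = [[3.792701, 6.590742], [3.485542, -3.396112]].
Δ = (0.1095, -0.7524), so (x, y)₂ = (1.1766, -0.3695).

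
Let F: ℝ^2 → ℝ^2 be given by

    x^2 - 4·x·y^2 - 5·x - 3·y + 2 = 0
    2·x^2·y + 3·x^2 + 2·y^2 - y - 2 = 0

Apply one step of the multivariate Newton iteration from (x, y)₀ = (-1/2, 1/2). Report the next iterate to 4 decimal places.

(-0.1810, 2.0172)

At (-1/2, 1/2): F = (3.7500, -1.0000).
Jacobian J = [[2·x - 4·y^2 - 5, -8·x·y - 3], [4·x·y + 6·x, 2·x^2 + 4·y - 1]].
At the point, J = [[-7.0000, -1.0000], [-4.0000, 1.5000]] (det J = -14.5000).
Solving J·Δ = −F gives Δ = (0.3190, 1.5172).
Then the next iterate is (x, y)₁ = (-0.1810, 2.0172).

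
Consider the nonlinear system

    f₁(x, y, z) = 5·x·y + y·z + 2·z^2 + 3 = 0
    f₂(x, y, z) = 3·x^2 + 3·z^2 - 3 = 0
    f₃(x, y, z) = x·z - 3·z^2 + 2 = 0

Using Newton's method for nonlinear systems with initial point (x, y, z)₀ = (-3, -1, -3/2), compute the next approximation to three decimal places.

(-1.500, -0.177, -1.083)

At (-3, -1, -3/2): F = (24.000, 30.750, -0.250).
Jacobian J = [[5·y, 5·x + z, y + 4·z], [6·x, 0, 6·z], [z, 0, x - 6·z]].
At the point, J = [[-5.000, -16.500, -7.000], [-18.000, 0.000, -9.000], [-1.500, 0.000, 6.000]] (det J = -2004.750).
Solving J·Δ = −F gives Δ = (1.500, 0.823, 0.417).
Then the next iterate is (x, y, z)₁ = (-1.500, -0.177, -1.083).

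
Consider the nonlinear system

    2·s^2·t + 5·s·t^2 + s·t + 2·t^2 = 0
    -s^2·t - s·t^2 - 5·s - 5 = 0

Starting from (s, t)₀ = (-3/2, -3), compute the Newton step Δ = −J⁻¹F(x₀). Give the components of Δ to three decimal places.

At (-3/2, -3): F = (-58.500, 22.750).
Jacobian J = [[4·s·t + 5·t^2 + t, 2·s^2 + 10·s·t + s + 4·t], [-2·s·t - t^2 - 5, -s^2 - 2·s·t]].
At the point, J = [[60.000, 36.000], [-23.000, -11.250]] (det J = 153.000).
Solving J·Δ = −F gives Δ = (1.051, -0.127).

(1.051, -0.127)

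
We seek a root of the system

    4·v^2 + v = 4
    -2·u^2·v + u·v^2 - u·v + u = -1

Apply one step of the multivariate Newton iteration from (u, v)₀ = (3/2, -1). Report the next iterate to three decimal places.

At (3/2, -1): F = (-1.000, 10.000).
Jacobian J = [[0, 8·v + 1], [-4·u·v + v^2 - v + 1, -2·u^2 + 2·u·v - u]].
At the point, J = [[0.000, -7.000], [9.000, -9.000]] (det J = 63.000).
Solving J·Δ = −F gives Δ = (-1.254, -0.143).
Then the next iterate is (u, v)₁ = (0.246, -1.143).

(0.246, -1.143)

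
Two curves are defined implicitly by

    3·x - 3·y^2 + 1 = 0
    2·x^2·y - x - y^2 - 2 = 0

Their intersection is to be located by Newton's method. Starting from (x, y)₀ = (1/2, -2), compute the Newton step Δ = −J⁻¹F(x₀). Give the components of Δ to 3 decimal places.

At (1/2, -2): F = (-9.500, -7.500).
Jacobian J = [[3, -6·y], [4·x·y - 1, 2·x^2 - 2·y]].
At the point, J = [[3.000, 12.000], [-5.000, 4.500]] (det J = 73.500).
Solving J·Δ = −F gives Δ = (-0.643, 0.952).

(-0.643, 0.952)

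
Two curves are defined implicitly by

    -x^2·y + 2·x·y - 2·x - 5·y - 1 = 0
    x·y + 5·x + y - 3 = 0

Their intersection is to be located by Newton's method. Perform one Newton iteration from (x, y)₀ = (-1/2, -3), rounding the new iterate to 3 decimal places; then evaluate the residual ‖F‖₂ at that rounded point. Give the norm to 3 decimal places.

At (-1/2, -3): F = (18.750, -7.000).
Jacobian J = [[-2·x·y + 2·y - 2, -x^2 + 2·x - 5], [y + 5, x + 1]].
At the point, J = [[-11.000, -6.250], [2.000, 0.500]] (det J = 7.000).
Solving J·Δ = −F gives Δ = (4.911, -5.643).
Then the next iterate is (x, y)₁ = (4.411, -8.643).
Re-evaluating at (4.411, -8.643): F = (125.31062, -27.71227), so ‖F‖₂ = 128.338.

128.338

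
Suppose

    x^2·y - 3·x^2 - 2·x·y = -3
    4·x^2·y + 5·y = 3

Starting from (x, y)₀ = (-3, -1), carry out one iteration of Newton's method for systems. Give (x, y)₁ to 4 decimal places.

(-1.6700, -0.7054)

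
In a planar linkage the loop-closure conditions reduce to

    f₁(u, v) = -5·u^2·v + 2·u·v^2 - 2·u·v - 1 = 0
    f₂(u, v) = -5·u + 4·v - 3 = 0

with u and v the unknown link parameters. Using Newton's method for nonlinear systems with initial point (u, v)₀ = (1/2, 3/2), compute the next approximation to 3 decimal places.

(0.062, 0.827)

At (1/2, 3/2): F = (-2.125, 0.500).
Jacobian J = [[-10·u·v + 2·v^2 - 2·v, -5·u^2 + 4·u·v - 2·u], [-5, 4]].
At the point, J = [[-6.000, 0.750], [-5.000, 4.000]] (det J = -20.250).
Solving J·Δ = −F gives Δ = (-0.438, -0.673).
Then the next iterate is (u, v)₁ = (0.062, 0.827).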